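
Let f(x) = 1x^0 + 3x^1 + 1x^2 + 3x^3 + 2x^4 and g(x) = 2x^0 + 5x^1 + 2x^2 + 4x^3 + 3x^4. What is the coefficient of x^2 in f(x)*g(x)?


Cauchy product at x^2:
1*2 + 3*5 + 1*2
= 19

19


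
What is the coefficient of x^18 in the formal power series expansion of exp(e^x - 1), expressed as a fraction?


exp(e^x - 1) is the exponential generating function for the Bell numbers Bell_k: exp(e^x - 1) = sum_{k>=0} Bell_k x^k / k!.
So the coefficient of x^18 in exp(e^x - 1) is Bell_18 / 18!.
Computing: Bell_18 = 682076806159 and 18! = 6402373705728000, giving
682076806159/6402373705728000 = 97439543737/914624815104000.

97439543737/914624815104000


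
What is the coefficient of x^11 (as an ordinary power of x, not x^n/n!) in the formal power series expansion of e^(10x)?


The exponential series is e^y = sum_{k>=0} y^k / k!. Substituting y = 10x gives
e^(10x) = sum_{k>=0} 10^k x^k / k!.
So the coefficient of x^n is a^n/n! with a = 10, n = 11:
10^11 / 11! = 100000000000/39916800 = 15625000/6237

15625000/6237


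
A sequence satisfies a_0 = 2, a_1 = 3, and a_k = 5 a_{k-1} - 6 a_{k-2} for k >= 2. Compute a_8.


The characteristic equation is t^2 - 5 t + 6 = 0, with roots r_1 = 3 and r_2 = 2 (so c_1 = r_1 + r_2, c_2 = -r_1 r_2 as required).
One can use the closed form a_n = A r_1^n + B r_2^n, but direct iteration is more reliable:
a_0 = 2, a_1 = 3, a_2 = 3, a_3 = -3, a_4 = -33, a_5 = -147, a_6 = -537, a_7 = -1803, a_8 = -5793.
So a_8 = -5793.

-5793


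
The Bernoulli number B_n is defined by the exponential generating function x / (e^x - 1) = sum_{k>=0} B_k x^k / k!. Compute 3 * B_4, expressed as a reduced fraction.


Bernoulli numbers can also be computed recursively via B_0 = 1 and sum_{j=0}^{m} C(m+1, j) B_j = 0 for m >= 1. Odd-index Bernoulli numbers vanish for k >= 3.
Computing B_4 = -1/30, so 3 * B_4 = 3 * -1/30 = -1/10.

-1/10


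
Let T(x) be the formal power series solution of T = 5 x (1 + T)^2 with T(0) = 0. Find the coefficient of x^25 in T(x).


Apply the Lagrange inversion formula: if T = 5 x * phi(T) with phi(t) = (1 + t)^2, then [x^n] T = 5^n * (1/n) [t^(n-1)] phi(t)^n = 5^n * (1/n) [t^(n-1)] (1 + t)^(2n) = 5^n * (1/n) C(2n, n-1).
Using the identity C(2n, n-1) = C(2n, n) * n / (n+1), the unscaled factor equals C(2n, n) / (n+1) = C_n, the n-th Catalan number.
For n = 25: C_25 = C(50, 25) / 26 = 126410606437752/26 = 4861946401452.
With the 5^25 = 298023223876953125 factor, the coefficient is 298023223876953125 * 4861946401452 = 1448972940877676010131835937500.

1448972940877676010131835937500


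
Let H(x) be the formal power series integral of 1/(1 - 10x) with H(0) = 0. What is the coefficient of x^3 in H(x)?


1/(1 - 10x) = sum_{k>=0} 10^k x^k. Integrating termwise with H(0) = 0:
H(x) = sum_{k>=0} 10^k x^(k+1) / (k+1) = sum_{m>=1} 10^(m-1) x^m / m.
For m = 3: 10^2/3 = 100/3 = 100/3.

100/3


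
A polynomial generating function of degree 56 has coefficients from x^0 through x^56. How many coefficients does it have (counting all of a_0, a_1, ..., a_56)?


A polynomial of degree 56 takes the form a_0 + a_1 x + ... + a_56 x^56.
The number of coefficients is 56 + 1 = 57.

57


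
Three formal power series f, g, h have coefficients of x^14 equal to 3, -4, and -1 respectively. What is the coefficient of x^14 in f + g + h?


Series addition is componentwise:
3 + -4 + -1
= -2

-2


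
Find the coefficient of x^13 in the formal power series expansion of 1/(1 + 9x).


Write 1/(1 + c x) = 1/(1 - (-c) x) and apply the geometric-series identity
1/(1 - y) = sum_{k>=0} y^k to get 1/(1 + c x) = sum_{k>=0} (-c)^k x^k.
So the coefficient of x^k is (-c)^k = (-1)^k * c^k.
Here c = 9 and k = 13:
(-9)^13 = -1 * 2541865828329 = -2541865828329

-2541865828329


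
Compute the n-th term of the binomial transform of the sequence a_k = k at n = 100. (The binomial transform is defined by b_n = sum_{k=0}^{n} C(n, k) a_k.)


With a_k = k, b_n = sum_{k=0}^{n} C(n, k) k. Using k * C(n, k) = n * C(n-1, k-1) gives b_n = n * sum_{k>=1} C(n-1, k-1) = n * 2^(n-1).
For n = 100: 100 * 2^99 = 100 * 633825300114114700748351602688 = 63382530011411470074835160268800.

63382530011411470074835160268800


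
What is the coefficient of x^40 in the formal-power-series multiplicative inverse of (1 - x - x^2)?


Let the inverse be f(x) = sum_{k>=0} a_k x^k. From f(x) * (1 - x - x^2) = 1 and matching coefficients:
 x^0: a_0 = 1.
 x^1: a_1 - a_0 = 0, so a_1 = 1.
 x^k (k >= 2): a_k - a_{k-1} - a_{k-2} = 0, i.e. a_k = a_{k-1} + a_{k-2}.
This is the Fibonacci-type recurrence shifted so that a_0 = a_1 = 1.
Iterating: a_0=1, a_1=1, a_2=2, a_3=3, a_4=5, a_5=8, a_6=13, a_7=21, a_8=34, a_9=55, ...
a_40 = 165580141.

165580141


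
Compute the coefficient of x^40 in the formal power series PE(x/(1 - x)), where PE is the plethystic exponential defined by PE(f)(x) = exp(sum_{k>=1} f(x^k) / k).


For f(x) = x/(1 - x) we have
sum_{k>=1} f(x^k) / k = sum_{k>=1} (1/k) * x^k / (1 - x^k) = sum_{k, m >= 1} x^(k m) / k,
which after exponentiating simplifies to
PE(x/(1 - x)) = prod_{k>=1} 1 / (1 - x^k).
This is the generating function for the partition function p(n), so the coefficient of x^40 is p(40).
Computing p(40) by dynamic programming over parts 1, 2, ..., 40: p(40) = 37338.

37338


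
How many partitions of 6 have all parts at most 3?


Using the generating function (1-x)^(-1)(1-x^2)^(-1)(1-x^3)^(-1),
the coefficient of x^6 counts these restricted partitions.
Result = 7

7


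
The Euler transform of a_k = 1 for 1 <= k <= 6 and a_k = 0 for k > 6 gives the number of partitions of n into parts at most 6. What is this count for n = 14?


Partitions of 14 into parts at most 6:
Using generating function (1-x)^(-1)(1-x^2)^(-1)...(1-x^6)^(-1),
the coefficient of x^14 = 90

90


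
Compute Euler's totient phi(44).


phi(n) counts integers in [1, n] coprime to n. Using the multiplicative formula phi(n) = n * prod_{p | n} (1 - 1/p):
44 = 2^2 * 11, so
phi(44) = 44 * (1 - 1/2) * (1 - 1/11) = 20.

20


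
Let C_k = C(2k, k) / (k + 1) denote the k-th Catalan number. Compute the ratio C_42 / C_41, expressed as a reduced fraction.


Using C_k = (2k)! / (k! (k+1)!), the ratio C_{k+1}/C_k simplifies to
C_{k+1}/C_k = [(2k+2)! / ((k+1)! (k+2)!)] * [k! (k+1)! / (2k)!]
 = (2k+2)(2k+1) / ((k+1)(k+2)) = 2(2k+1) / (k+2).
For k = 41: 2(2*41 + 1) / (41 + 2) = 166/43 = 166/43.

166/43


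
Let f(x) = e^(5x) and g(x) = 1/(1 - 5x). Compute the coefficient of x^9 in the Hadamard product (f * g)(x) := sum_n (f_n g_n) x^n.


Expanding: f_k = 5^k/k! (from e^(5x)) and g_k = 5^k (from 1/(1 - 5x)). So the Hadamard coefficient (f * g)_k = 5^k 5^k / k! = (25)^k / k!.
For k = 9: 25^9/9! = 3814697265625/362880 = 762939453125/72576.

762939453125/72576


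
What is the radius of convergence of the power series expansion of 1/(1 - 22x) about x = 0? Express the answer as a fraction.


Expanding 1/(1 - 22x) = sum_{k>=0} 22^k x^k, the series converges when |22x| < 1, i.e., |x| < 1/22.
So the radius of convergence is 1/22 = 1/22.

1/22


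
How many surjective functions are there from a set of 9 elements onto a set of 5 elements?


By inclusion-exclusion on which target elements are missed, the number of surjections from an n-set onto a k-set is
surj(n, k) = sum_{j=0}^{k} (-1)^j C(k, j) (k - j)^n.
Equivalently surj(n, k) = k! * S(n, k), where S(n, k) is the Stirling number of the second kind.
For n = 9, k = 5:
S(9, 5) = 6951, so
surj = 5! * 6951 = 120 * 6951 = 834120.

834120


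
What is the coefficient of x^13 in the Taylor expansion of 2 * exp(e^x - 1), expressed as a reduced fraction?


exp(e^x - 1) = sum_{k>=0} Bell_k x^k / k!, where Bell_k is the k-th Bell number.
So the coefficient of x^13 is 2 * Bell_13 / 13!.
Computing: Bell_13 = 27644437 and 13! = 6227020800, giving
2 * 27644437/6227020800 = 27644437/3113510400.

27644437/3113510400


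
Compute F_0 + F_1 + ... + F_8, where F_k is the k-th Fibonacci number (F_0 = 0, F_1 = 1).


Use the identity sum_{k=0}^{N} F_k = F_{N+2} - 1 (which follows from F_{k+2} - F_{k+1} = F_k). Then
sum_{k=0}^{8} F_k = (F_{10} - 1) - (F_{1} - 1) = F_{10} - F_{1}.
Computing: F_{10} = 55, F_{1} = 1, so
Sum = 55 - 1 = 54.

54


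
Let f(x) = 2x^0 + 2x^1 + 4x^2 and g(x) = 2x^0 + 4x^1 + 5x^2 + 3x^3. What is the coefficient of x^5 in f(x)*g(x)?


Cauchy product at x^5:
4*3
= 12

12


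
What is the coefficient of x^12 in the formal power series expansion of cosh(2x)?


The Maclaurin series is cosh(t) = sum_{m>=0} t^(2m) / (2m)!, so substituting t = 2x, only even powers of x are nonzero, with coefficient of x^(2m) equal to 2^(2m) / (2m)!.
For x^12 the coefficient is 2^12/12! = 4096/479001600 = 4/467775.

4/467775


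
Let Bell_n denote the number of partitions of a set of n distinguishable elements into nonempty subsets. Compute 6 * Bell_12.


Bell_12 can be computed from the Bell triangle or from Dobinski's identity Bell_n = (1/e) * sum_{k>=0} k^n / k!.
Computing Bell_12 = 4213597.
Then 6 * 4213597 = 25281582.

25281582


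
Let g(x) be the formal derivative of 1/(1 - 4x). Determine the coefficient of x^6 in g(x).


Differentiate termwise: d/dx sum_{k>=0} 4^k x^k = sum_{k>=1} k 4^k x^(k-1) = sum_{j>=0} (j+1) 4^(j+1) x^j.
Equivalently, d/dx [1/(1 - 4x)] = 4/(1 - 4x)^2.
For j = 6: 7 * 4^7 = 7 * 16384 = 114688.

114688


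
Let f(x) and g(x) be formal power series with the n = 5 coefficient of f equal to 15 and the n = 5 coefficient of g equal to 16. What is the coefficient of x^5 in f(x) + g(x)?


Addition of formal power series is termwise.
The coefficient of x^5 in f + g = 15 + 16
= 31

31


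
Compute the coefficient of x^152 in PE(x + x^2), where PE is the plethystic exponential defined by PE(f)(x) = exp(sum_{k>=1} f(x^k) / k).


With f(x) = x + x^2, the exponent is sum_{k>=1} (x^k + x^(2k)) / k = -ln(1 - x) - ln(1 - x^2). Exponentiating:
PE(x + x^2) = 1 / ((1 - x)(1 - x^2)).
This is the generating function for partitions of n into parts of size 1 or 2. The number of 2's can be any j in 0..76, and the rest are 1's, so
[x^152] = floor(152/2) + 1 = 77.

77


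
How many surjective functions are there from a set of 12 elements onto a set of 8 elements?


By inclusion-exclusion on which target elements are missed, the number of surjections from an n-set onto a k-set is
surj(n, k) = sum_{j=0}^{k} (-1)^j C(k, j) (k - j)^n.
Equivalently surj(n, k) = k! * S(n, k), where S(n, k) is the Stirling number of the second kind.
For n = 12, k = 8:
S(12, 8) = 159027, so
surj = 8! * 159027 = 40320 * 159027 = 6411968640.

6411968640


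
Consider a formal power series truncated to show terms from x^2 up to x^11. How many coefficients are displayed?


From x^2 to x^11 inclusive, the count is 11 - 2 + 1 = 10.

10


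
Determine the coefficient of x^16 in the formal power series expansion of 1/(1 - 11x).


The geometric series identity gives 1/(1 - c x) = sum_{k>=0} c^k x^k, so the coefficient of x^k is c^k.
Here c = 11 and k = 16.
Computing: 11^16 = 45949729863572161

45949729863572161


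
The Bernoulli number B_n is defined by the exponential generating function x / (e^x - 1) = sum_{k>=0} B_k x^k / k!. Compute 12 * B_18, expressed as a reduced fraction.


Bernoulli numbers can also be computed recursively via B_0 = 1 and sum_{j=0}^{m} C(m+1, j) B_j = 0 for m >= 1. Odd-index Bernoulli numbers vanish for k >= 3.
Computing B_18 = 43867/798, so 12 * B_18 = 12 * 43867/798 = 87734/133.

87734/133


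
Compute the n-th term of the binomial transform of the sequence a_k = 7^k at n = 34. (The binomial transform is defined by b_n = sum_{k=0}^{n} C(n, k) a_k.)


With a_k = 7^k, b_n = sum_{k=0}^{n} C(n, k) 7^k = (1 + 7)^n by the binomial theorem.
For n = 34: (1 + 7)^34 = 8^34 = 5070602400912917605986812821504.

5070602400912917605986812821504


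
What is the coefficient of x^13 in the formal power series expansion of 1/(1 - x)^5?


The expansion 1/(1 - x)^r = sum_{k>=0} C(k + r - 1, r - 1) x^k follows from the multiset / negative-binomial theorem (or from repeated differentiation of the geometric series).
For r = 5 and k = 13:
C(17, 4) = 355687428096000 / (24 * 6227020800) = 2380.

2380


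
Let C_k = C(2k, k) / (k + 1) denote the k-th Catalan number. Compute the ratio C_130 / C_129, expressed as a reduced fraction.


Using C_k = (2k)! / (k! (k+1)!), the ratio C_{k+1}/C_k simplifies to
C_{k+1}/C_k = [(2k+2)! / ((k+1)! (k+2)!)] * [k! (k+1)! / (2k)!]
 = (2k+2)(2k+1) / ((k+1)(k+2)) = 2(2k+1) / (k+2).
For k = 129: 2(2*129 + 1) / (129 + 2) = 518/131 = 518/131.

518/131


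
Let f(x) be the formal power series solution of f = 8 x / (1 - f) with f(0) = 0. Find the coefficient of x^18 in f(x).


Apply Lagrange inversion: f = 8 x * phi(f) with phi(t) = 1/(1 - t), so
[x^n] f = 8^n * (1/n) [t^(n-1)] phi(t)^n = 8^n * (1/n) [t^(n-1)] (1 - t)^(-n) = 8^n * (1/n) C(2n - 2, n - 1) = 8^n * C_{n-1}.
For n = 18: C_17 = C(34, 17) / 18 = 2333606220/18 = 129644790.
With the 8^18 = 18014398509481984 factor, the coefficient is 18014398509481984 * 129644790 = 2335472911738104824463360.

2335472911738104824463360


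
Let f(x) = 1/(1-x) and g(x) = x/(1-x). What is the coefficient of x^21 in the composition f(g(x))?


First simplify the composition: f(g(x)) = 1/(1 - x/(1-x)) = (1-x)/((1-x) - x) = (1-x)/(1-2x).
Now extract the coefficient. Write (1-x)/(1-2x) = 1/(1-2x) - x/(1-2x).
The coefficient of x^n in 1/(1-2x) is 2^n, and in x/(1-2x) is 2^(n-1) (for n >= 1).
So the coefficient of x^21 is 2^21 - 2^20 = 2097152 - 1048576 = 1048576.

1048576


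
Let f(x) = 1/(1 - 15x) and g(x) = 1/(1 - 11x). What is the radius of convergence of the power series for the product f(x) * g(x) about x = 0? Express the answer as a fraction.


The radius of 1/(1 - 15x) is 1/15 (nearest singularity at x = 1/15), and the radius of 1/(1 - 11x) is 1/11.
The product f(x)*g(x) = 1/((1 - 15x)(1 - 11x)) has singularities at both 1/15 and 1/11, so its radius of convergence is the distance to the nearest one:
min(1/15, 1/11) = 1/15.

1/15


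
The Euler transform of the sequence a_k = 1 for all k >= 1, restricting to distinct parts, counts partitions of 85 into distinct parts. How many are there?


Partitions of 85 into distinct parts can be computed via generating function.
Product (1+x)(1+x^2)(1+x^3)...
The coefficient of x^85 = 121792

121792


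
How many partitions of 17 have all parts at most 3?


Using the generating function (1-x)^(-1)(1-x^2)^(-1)(1-x^3)^(-1),
the coefficient of x^17 counts these restricted partitions.
Result = 33

33


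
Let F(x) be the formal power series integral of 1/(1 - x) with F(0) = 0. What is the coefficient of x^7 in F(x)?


1/(1 - x) = sum_{k>=0} x^k. Integrating termwise and using F(0) = 0 gives
F(x) = sum_{k>=0} x^(k+1) / (k+1) = sum_{m>=1} x^m / m = -ln(1 - x).
So the coefficient of x^7 is 1/7 = 1/7.

1/7


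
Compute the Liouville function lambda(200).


The Liouville function is lambda(k) = (-1)^Omega(k), where Omega(k) counts the prime factors of k with multiplicity.
Factoring: 200 = 2 * 2 * 2 * 5 * 5, so Omega(200) = 5.
lambda(200) = (-1)^5 = -1.

-1


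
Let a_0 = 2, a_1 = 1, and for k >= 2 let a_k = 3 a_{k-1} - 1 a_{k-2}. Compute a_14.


Iterating the recurrence forward:
a_0 = 2
a_1 = 1
a_2 = 3*1 - 1*2 = 1
a_3 = 3*1 - 1*1 = 2
a_4 = 3*2 - 1*1 = 5
a_5 = 3*5 - 1*2 = 13
a_6 = 3*13 - 1*5 = 34
a_7 = 3*34 - 1*13 = 89
a_8 = 3*89 - 1*34 = 233
a_9 = 3*233 - 1*89 = 610
a_10 = 3*610 - 1*233 = 1597
a_11 = 3*1597 - 1*610 = 4181
a_12 = 3*4181 - 1*1597 = 10946
a_13 = 3*10946 - 1*4181 = 28657
a_14 = 3*28657 - 1*10946 = 75025
So a_14 = 75025.

75025


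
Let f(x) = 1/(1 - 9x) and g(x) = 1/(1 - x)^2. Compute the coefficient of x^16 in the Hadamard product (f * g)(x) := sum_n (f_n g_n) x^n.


f has coefficients f_k = 9^k. For g = 1/(1 - x)^2 the coefficient is g_k = C(k + 1, 1) = k + 1. The Hadamard coefficient is (f * g)_k = 9^k * (k + 1).
For k = 16: 9^16 * 17 = 1853020188851841 * 17 = 31501343210481297.

31501343210481297


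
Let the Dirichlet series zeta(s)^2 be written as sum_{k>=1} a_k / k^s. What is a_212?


The Dirichlet convolution of the constant function 1 with itself gives (1 * 1)(k) = sum_{d | k} 1 = d(k), the number of positive divisors of k.
Since zeta(s) = sum_{k>=1} 1/k^s, we have zeta(s)^2 = sum_{k>=1} d(k)/k^s, so a_k = d(k).
For k = 212: the divisors are 1, 2, 4, 53, 106, 212.
Count = 6.

6


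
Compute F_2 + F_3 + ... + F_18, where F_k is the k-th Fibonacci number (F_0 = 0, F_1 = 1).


Use the identity sum_{k=0}^{N} F_k = F_{N+2} - 1 (which follows from F_{k+2} - F_{k+1} = F_k). Then
sum_{k=2}^{18} F_k = (F_{20} - 1) - (F_{3} - 1) = F_{20} - F_{3}.
Computing: F_{20} = 6765, F_{3} = 2, so
Sum = 6765 - 2 = 6763.

6763


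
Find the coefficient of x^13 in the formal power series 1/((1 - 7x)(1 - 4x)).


By partial fractions or Cauchy convolution:
The coefficient equals sum_{k=0}^{13} 7^k * 4^(13-k).
= 225984879131

225984879131


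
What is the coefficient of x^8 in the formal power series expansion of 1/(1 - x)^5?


The expansion 1/(1 - x)^r = sum_{k>=0} C(k + r - 1, r - 1) x^k follows from the multiset / negative-binomial theorem (or from repeated differentiation of the geometric series).
For r = 5 and k = 8:
C(12, 4) = 479001600 / (24 * 40320) = 495.

495


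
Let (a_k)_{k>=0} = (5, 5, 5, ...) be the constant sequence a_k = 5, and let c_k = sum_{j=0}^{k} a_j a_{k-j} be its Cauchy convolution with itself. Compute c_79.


Since a_j = 5 for all j >= 0, the convolution sum becomes
c_k = sum_{j=0}^{k} 5 * 5 = 25 * (k + 1).
Equivalently, the generating function of (a_k) is 5/(1 - x) and its square is 25/(1 - x)^2 = sum_{k>=0} 25(k + 1) x^k.
For k = 79: 25 * 80 = 2000.

2000


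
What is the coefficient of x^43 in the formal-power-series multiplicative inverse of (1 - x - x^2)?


Let the inverse be f(x) = sum_{k>=0} a_k x^k. From f(x) * (1 - x - x^2) = 1 and matching coefficients:
 x^0: a_0 = 1.
 x^1: a_1 - a_0 = 0, so a_1 = 1.
 x^k (k >= 2): a_k - a_{k-1} - a_{k-2} = 0, i.e. a_k = a_{k-1} + a_{k-2}.
This is the Fibonacci-type recurrence shifted so that a_0 = a_1 = 1.
Iterating: a_0=1, a_1=1, a_2=2, a_3=3, a_4=5, a_5=8, a_6=13, a_7=21, a_8=34, a_9=55, ...
a_43 = 701408733.

701408733


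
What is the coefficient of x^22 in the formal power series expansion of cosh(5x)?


The Maclaurin series is cosh(t) = sum_{m>=0} t^(2m) / (2m)!, so substituting t = 5x, only even powers of x are nonzero, with coefficient of x^(2m) equal to 5^(2m) / (2m)!.
For x^22 the coefficient is 5^22/22! = 2384185791015625/1124000727777607680000 = 3814697265625/1798401164444172288.

3814697265625/1798401164444172288


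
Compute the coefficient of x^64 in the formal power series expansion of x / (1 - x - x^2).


Let f(x) = sum_{k>=0} a_k x^k. Multiplying f(x) * (1 - x - x^2) = x and matching coefficients gives a_0 = 0, a_1 = 1, and a_k = a_{k-1} + a_{k-2} for k >= 2. These are the Fibonacci numbers F_k.
Iterating from F_0 = 0, F_1 = 1:
F_0=0, F_1=1, F_2=1, F_3=2, F_4=3, F_5=5, F_6=8, F_7=13, F_8=21, F_9=34, ...
F_64 = 10610209857723.

10610209857723


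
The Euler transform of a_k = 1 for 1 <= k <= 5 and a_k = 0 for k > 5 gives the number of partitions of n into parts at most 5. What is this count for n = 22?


Partitions of 22 into parts at most 5:
Using generating function (1-x)^(-1)(1-x^2)^(-1)...(1-x^5)^(-1),
the coefficient of x^22 = 255

255


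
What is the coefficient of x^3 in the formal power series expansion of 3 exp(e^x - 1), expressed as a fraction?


exp(e^x - 1) is the exponential generating function for the Bell numbers Bell_k: exp(e^x - 1) = sum_{k>=0} Bell_k x^k / k!.
So the coefficient of x^3 in 3 exp(e^x - 1) is 3 Bell_3 / 3!.
Computing: Bell_3 = 5 and 3! = 6, giving
3 * 5/6 = 5/2.

5/2


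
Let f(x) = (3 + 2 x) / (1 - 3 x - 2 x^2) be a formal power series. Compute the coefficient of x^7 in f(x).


Write f(x) = sum_{k>=0} a_k x^k. Multiplying both sides by 1 - 3 x - 2 x^2 gives
(1 - 3 x - 2 x^2) sum_{k>=0} a_k x^k = 3 + 2 x.
Matching coefficients:
 x^0: a_0 = 3
 x^1: a_1 - 3 a_0 = 2  =>  a_1 = 3*3 + 2 = 11
 x^k (k >= 2): a_k = 3 a_{k-1} + 2 a_{k-2}.
Iterating: a_2 = 39, a_3 = 139, a_4 = 495, a_5 = 1763, a_6 = 6279, a_7 = 22363.
So the coefficient of x^7 is 22363.

22363


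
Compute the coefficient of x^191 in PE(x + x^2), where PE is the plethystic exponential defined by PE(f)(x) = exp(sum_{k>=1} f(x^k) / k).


With f(x) = x + x^2, the exponent is sum_{k>=1} (x^k + x^(2k)) / k = -ln(1 - x) - ln(1 - x^2). Exponentiating:
PE(x + x^2) = 1 / ((1 - x)(1 - x^2)).
This is the generating function for partitions of n into parts of size 1 or 2. The number of 2's can be any j in 0..95, and the rest are 1's, so
[x^191] = floor(191/2) + 1 = 96.

96


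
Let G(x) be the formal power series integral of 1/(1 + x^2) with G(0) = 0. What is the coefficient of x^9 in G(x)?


1/(1 + x^2) = sum_{j>=0} (-1)^j x^(2j). Integrating termwise with G(0) = 0:
G(x) = sum_{j>=0} (-1)^j x^(2j+1) / (2j+1) = arctan(x).
Only odd powers are nonzero. For x^9 write 9 = 2*4 + 1, giving
(-1)^4 / 9 = 1/9 = 1/9.

1/9


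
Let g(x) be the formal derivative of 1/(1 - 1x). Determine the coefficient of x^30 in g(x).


Differentiate termwise: d/dx sum_{k>=0} 1^k x^k = sum_{k>=1} k 1^k x^(k-1) = sum_{j>=0} (j+1) 1^(j+1) x^j.
Equivalently, d/dx [1/(1 - 1x)] = 1/(1 - 1x)^2.
For j = 30: 31 * 1^31 = 31 * 1 = 31.

31


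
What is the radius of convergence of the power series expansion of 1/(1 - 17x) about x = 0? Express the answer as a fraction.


Expanding 1/(1 - 17x) = sum_{k>=0} 17^k x^k, the series converges when |17x| < 1, i.e., |x| < 1/17.
So the radius of convergence is 1/17 = 1/17.

1/17


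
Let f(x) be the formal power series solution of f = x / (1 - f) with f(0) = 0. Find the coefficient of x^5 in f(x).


Apply Lagrange inversion: f = x * phi(f) with phi(t) = 1/(1 - t), so
[x^n] f = (1/n) [t^(n-1)] phi(t)^n = (1/n) [t^(n-1)] (1 - t)^(-n) = (1/n) C(2n - 2, n - 1) = C_{n-1}.
For n = 5: C_4 = C(8, 4) / 5 = 70/5 = 14 = 14.

14


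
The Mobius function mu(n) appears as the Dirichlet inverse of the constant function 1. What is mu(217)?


217 = 7 * 31 (all distinct primes).
mu(217) = (-1)^2 = 1

1


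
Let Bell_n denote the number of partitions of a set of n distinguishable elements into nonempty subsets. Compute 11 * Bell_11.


Bell_11 can be computed from the Bell triangle or from Dobinski's identity Bell_n = (1/e) * sum_{k>=0} k^n / k!.
Computing Bell_11 = 678570.
Then 11 * 678570 = 7464270.

7464270


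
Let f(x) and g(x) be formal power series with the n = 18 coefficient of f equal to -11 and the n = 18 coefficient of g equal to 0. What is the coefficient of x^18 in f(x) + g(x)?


Addition of formal power series is termwise.
The coefficient of x^18 in f + g = -11 + 0
= -11

-11


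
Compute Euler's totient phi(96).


phi(n) counts integers in [1, n] coprime to n. Using the multiplicative formula phi(n) = n * prod_{p | n} (1 - 1/p):
96 = 2^5 * 3, so
phi(96) = 96 * (1 - 1/2) * (1 - 1/3) = 32.

32


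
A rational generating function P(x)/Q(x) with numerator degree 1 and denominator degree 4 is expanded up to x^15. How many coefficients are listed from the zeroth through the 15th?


Expanding up to x^15 gives the coefficients for x^0, x^1, ..., x^15.
That is 15 + 1 = 16 coefficients in total.

16


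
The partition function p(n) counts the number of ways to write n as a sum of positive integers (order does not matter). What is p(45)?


Using the generating function prod_{k>=1} 1/(1-x^k), we compute p(45).
By dynamic programming over parts 1 through 45:
p(45) = 89134

89134


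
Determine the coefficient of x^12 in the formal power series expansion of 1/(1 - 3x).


The geometric series identity gives 1/(1 - c x) = sum_{k>=0} c^k x^k, so the coefficient of x^k is c^k.
Here c = 3 and k = 12.
Computing: 3^12 = 531441

531441


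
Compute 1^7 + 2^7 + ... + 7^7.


This power sum has a closed form given by Faulhaber's formula
sum_{k=1}^{m} k^p = (1 / (p + 1)) * sum_{j=0}^{p} C(p + 1, j) B_j m^(p + 1 - j),
but for small m direct computation is fastest:
1 + 128 + 2187 + 16384 + 78125 + 279936 + 823543 = 1200304.

1200304


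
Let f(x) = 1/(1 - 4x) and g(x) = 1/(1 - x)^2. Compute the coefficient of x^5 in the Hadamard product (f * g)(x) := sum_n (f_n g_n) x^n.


f has coefficients f_k = 4^k. For g = 1/(1 - x)^2 the coefficient is g_k = C(k + 1, 1) = k + 1. The Hadamard coefficient is (f * g)_k = 4^k * (k + 1).
For k = 5: 4^5 * 6 = 1024 * 6 = 6144.

6144


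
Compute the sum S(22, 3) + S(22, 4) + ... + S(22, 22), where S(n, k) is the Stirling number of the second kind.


By definition, S(n, k) counts partitions of an n-set into exactly k nonempty blocks.
Computing row n = 22 for k = 3..22:
S(22, k): 5228079450, 727778623825, 19137821912055, 163305339345225, 602762379967440, 1142399079991620, 1241963303533920, 835143799377954, 366282500870286, 108823356051137, 22496861868481, 3295165281331, 345615943200, 26046574004, 1404142047, 53374629, 1389850, 23485, 231, 1
Sum = 4506715736350171.

4506715736350171


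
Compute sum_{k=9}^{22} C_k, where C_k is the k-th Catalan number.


C_9 through C_22: 4862, 16796, 58786, 208012, 742900, 2674440, 9694845, 35357670, 129644790, 477638700, 1767263190, 6564120420, 24466267020, 91482563640
Sum = 4862 + 16796 + 58786 + 208012 + 742900 + 2674440 + 9694845 + 35357670 + 129644790 + 477638700 + 1767263190 + 6564120420 + 24466267020 + 91482563640
= 124936256071

124936256071


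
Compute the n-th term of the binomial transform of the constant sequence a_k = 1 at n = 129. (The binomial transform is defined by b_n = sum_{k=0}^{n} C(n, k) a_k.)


With a_k = 1 for all k, b_n = sum_{k=0}^{n} C(n, k) = 2^n by the binomial theorem.
For n = 129: 2^129 = 680564733841876926926749214863536422912.

680564733841876926926749214863536422912


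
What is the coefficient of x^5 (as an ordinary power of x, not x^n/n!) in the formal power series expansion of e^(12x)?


The exponential series is e^y = sum_{k>=0} y^k / k!. Substituting y = 12x gives
e^(12x) = sum_{k>=0} 12^k x^k / k!.
So the coefficient of x^n is a^n/n! with a = 12, n = 5:
12^5 / 5! = 248832/120 = 10368/5

10368/5


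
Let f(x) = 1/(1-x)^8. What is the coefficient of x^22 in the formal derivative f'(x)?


Differentiate: d/dx [ 1/(1-x)^r ] = r / (1-x)^(r+1).
Here r = 8, so f'(x) = 8 / (1-x)^9.
The expansion of 1/(1-x)^(r+1) has coefficient of x^n equal to C(n+r, r).
So the coefficient of x^22 in f'(x) is
8 * C(30, 8) = 8 * 5852925 = 46823400

46823400


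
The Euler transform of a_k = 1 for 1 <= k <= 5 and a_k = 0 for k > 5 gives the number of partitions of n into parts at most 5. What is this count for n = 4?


Partitions of 4 into parts at most 5:
Using generating function (1-x)^(-1)(1-x^2)^(-1)...(1-x^5)^(-1),
the coefficient of x^4 = 5

5


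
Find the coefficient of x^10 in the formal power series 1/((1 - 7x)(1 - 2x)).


By partial fractions or Cauchy convolution:
The coefficient equals sum_{k=0}^{10} 7^k * 2^(10-k).
= 395464939

395464939


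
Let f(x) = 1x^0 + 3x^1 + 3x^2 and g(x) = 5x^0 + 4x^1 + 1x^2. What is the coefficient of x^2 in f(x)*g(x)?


Cauchy product at x^2:
1*1 + 3*4 + 3*5
= 28

28


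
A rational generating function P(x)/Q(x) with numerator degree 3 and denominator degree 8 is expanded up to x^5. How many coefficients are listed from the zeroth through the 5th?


Expanding up to x^5 gives the coefficients for x^0, x^1, ..., x^5.
That is 5 + 1 = 6 coefficients in total.

6


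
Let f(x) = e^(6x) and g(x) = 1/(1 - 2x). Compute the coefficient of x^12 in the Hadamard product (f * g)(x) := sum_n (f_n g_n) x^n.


Expanding: f_k = 6^k/k! (from e^(6x)) and g_k = 2^k (from 1/(1 - 2x)). So the Hadamard coefficient (f * g)_k = 6^k 2^k / k! = (12)^k / k!.
For k = 12: 12^12/12! = 8916100448256/479001600 = 35831808/1925.

35831808/1925


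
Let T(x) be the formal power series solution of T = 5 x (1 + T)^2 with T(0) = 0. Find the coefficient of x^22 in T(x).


Apply the Lagrange inversion formula: if T = 5 x * phi(T) with phi(t) = (1 + t)^2, then [x^n] T = 5^n * (1/n) [t^(n-1)] phi(t)^n = 5^n * (1/n) [t^(n-1)] (1 + t)^(2n) = 5^n * (1/n) C(2n, n-1).
Using the identity C(2n, n-1) = C(2n, n) * n / (n+1), the unscaled factor equals C(2n, n) / (n+1) = C_n, the n-th Catalan number.
For n = 22: C_22 = C(44, 22) / 23 = 2104098963720/23 = 91482563640.
With the 5^22 = 2384185791015625 factor, the coefficient is 2384185791015625 * 91482563640 = 218111428356170654296875000.

218111428356170654296875000


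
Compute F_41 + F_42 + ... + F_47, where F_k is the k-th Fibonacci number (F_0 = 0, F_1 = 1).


Use the identity sum_{k=0}^{N} F_k = F_{N+2} - 1 (which follows from F_{k+2} - F_{k+1} = F_k). Then
sum_{k=41}^{47} F_k = (F_{49} - 1) - (F_{42} - 1) = F_{49} - F_{42}.
Computing: F_{49} = 7778742049, F_{42} = 267914296, so
Sum = 7778742049 - 267914296 = 7510827753.

7510827753


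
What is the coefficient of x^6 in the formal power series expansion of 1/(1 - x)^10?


The negative binomial / multiset identity is
1/(1 - x)^r = sum_{k>=0} C(k + r - 1, r - 1) x^k.
Here r = 10 and k = 6, so the coefficient is
C(6 + 9, 9) = C(15, 9)
= 5005

5005


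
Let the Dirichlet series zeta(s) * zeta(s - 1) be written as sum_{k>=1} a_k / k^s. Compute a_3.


Convolution gives a_k = sum_{d | k} d * 1 = sum_{d | k} d = sigma(k), the sum of positive divisors of k.
For k = 3, the divisors are 1, 3, so
sigma(3) = 1 + 3 = 4.

4


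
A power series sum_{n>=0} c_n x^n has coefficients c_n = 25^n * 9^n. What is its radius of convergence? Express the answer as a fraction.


By the root test (Cauchy-Hadamard), the radius is R = 1 / limsup_n |c_n|^(1/n).
Here |c_n|^(1/n) = (25^n * 9^n)^(1/n) = 25 * 9 = 225 for all n.
So R = 1/225 = 1/225.

1/225


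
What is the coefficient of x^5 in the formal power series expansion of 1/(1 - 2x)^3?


The general identity 1/(1 - c x)^r = sum_{k>=0} c^k C(k + r - 1, r - 1) x^k follows by substituting y = c x into 1/(1 - y)^r = sum_{k>=0} C(k + r - 1, r - 1) y^k.
For c = 2, r = 3, k = 5:
2^5 * C(7, 2) = 32 * 21 = 672.

672


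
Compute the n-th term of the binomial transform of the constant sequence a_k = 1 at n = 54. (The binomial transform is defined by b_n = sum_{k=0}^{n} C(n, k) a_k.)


With a_k = 1 for all k, b_n = sum_{k=0}^{n} C(n, k) = 2^n by the binomial theorem.
For n = 54: 2^54 = 18014398509481984.

18014398509481984


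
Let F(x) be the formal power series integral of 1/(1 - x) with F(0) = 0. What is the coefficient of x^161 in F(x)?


1/(1 - x) = sum_{k>=0} x^k. Integrating termwise and using F(0) = 0 gives
F(x) = sum_{k>=0} x^(k+1) / (k+1) = sum_{m>=1} x^m / m = -ln(1 - x).
So the coefficient of x^161 is 1/161 = 1/161.

1/161


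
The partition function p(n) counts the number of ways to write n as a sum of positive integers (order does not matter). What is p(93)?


Using the generating function prod_{k>=1} 1/(1-x^k), we compute p(93).
By dynamic programming over parts 1 through 93:
p(93) = 82010177

82010177


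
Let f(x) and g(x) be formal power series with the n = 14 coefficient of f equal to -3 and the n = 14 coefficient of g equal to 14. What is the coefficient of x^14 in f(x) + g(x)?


Addition of formal power series is termwise.
The coefficient of x^14 in f + g = -3 + 14
= 11

11


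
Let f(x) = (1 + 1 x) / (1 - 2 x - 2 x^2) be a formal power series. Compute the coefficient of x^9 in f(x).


Write f(x) = sum_{k>=0} a_k x^k. Multiplying both sides by 1 - 2 x - 2 x^2 gives
(1 - 2 x - 2 x^2) sum_{k>=0} a_k x^k = 1 + 1 x.
Matching coefficients:
 x^0: a_0 = 1
 x^1: a_1 - 2 a_0 = 1  =>  a_1 = 2*1 + 1 = 3
 x^k (k >= 2): a_k = 2 a_{k-1} + 2 a_{k-2}.
Iterating: a_2 = 8, a_3 = 22, a_4 = 60, a_5 = 164, a_6 = 448, a_7 = 1224, a_8 = 3344, a_9 = 9136.
So the coefficient of x^9 is 9136.

9136


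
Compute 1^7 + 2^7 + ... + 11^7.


This power sum has a closed form given by Faulhaber's formula
sum_{k=1}^{m} k^p = (1 / (p + 1)) * sum_{j=0}^{p} C(p + 1, j) B_j m^(p + 1 - j),
but for small m direct computation is fastest:
1 + 128 + 2187 + 16384 + 78125 + 279936 + 823543 + 2097152 + 4782969 + 10000000 + 19487171 = 37567596.

37567596


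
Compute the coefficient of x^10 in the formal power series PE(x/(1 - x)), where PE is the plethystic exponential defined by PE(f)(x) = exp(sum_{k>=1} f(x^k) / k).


For f(x) = x/(1 - x) we have
sum_{k>=1} f(x^k) / k = sum_{k>=1} (1/k) * x^k / (1 - x^k) = sum_{k, m >= 1} x^(k m) / k,
which after exponentiating simplifies to
PE(x/(1 - x)) = prod_{k>=1} 1 / (1 - x^k).
This is the generating function for the partition function p(n), so the coefficient of x^10 is p(10).
Computing p(10) by dynamic programming over parts 1, 2, ..., 10: p(10) = 42.

42


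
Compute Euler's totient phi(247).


phi(n) counts integers in [1, n] coprime to n. Using the multiplicative formula phi(n) = n * prod_{p | n} (1 - 1/p):
247 = 13 * 19, so
phi(247) = 247 * (1 - 1/13) * (1 - 1/19) = 216.

216


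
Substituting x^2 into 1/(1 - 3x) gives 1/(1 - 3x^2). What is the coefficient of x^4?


The coefficient of x^(2m) in 1/(1 - 3x^2) is 3^m.
With n = 4 = 2*2, the coefficient is 3^2 = 9.

9


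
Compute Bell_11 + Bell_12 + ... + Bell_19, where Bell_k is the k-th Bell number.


Recall Bell_k counts set partitions of a k-set (with Bell_0 = 1 by convention).
Bell_11 through Bell_19: 678570, 4213597, 27644437, 190899322, 1382958545, 10480142147, 82864869804, 682076806159, 5832742205057
Sum = 678570 + 4213597 + 27644437 + 190899322 + 1382958545 + 10480142147 + 82864869804 + 682076806159 + 5832742205057 = 6609770417638.

6609770417638


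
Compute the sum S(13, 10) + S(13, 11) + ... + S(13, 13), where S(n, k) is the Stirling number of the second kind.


By definition, S(n, k) counts partitions of an n-set into exactly k nonempty blocks.
Computing row n = 13 for k = 10..13:
S(13, k): 39325, 2431, 78, 1
Sum = 41835.

41835


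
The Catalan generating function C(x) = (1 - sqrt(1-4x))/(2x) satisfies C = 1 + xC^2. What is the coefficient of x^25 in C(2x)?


Substituting x -> 2x scales the n-th coefficient by 2^n, so [x^25] C(2x) = 2^25 * C_25.
C_25 = C(2*25, 25)/(26) = 126410606437752/26 = 4861946401452.
So 2^25 * 4861946401452 = 33554432 * 4861946401452 = 163139849915165835264.

163139849915165835264


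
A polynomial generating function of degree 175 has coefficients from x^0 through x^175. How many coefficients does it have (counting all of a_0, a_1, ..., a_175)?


A polynomial of degree 175 takes the form a_0 + a_1 x + ... + a_175 x^175.
The number of coefficients is 175 + 1 = 176.

176


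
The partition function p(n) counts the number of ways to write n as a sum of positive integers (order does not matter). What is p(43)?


Using the generating function prod_{k>=1} 1/(1-x^k), we compute p(43).
By dynamic programming over parts 1 through 43:
p(43) = 63261

63261


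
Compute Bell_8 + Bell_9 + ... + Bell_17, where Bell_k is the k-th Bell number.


Recall Bell_k counts set partitions of a k-set (with Bell_0 = 1 by convention).
Bell_8 through Bell_17: 4140, 21147, 115975, 678570, 4213597, 27644437, 190899322, 1382958545, 10480142147, 82864869804
Sum = 4140 + 21147 + 115975 + 678570 + 4213597 + 27644437 + 190899322 + 1382958545 + 10480142147 + 82864869804 = 94951547684.

94951547684


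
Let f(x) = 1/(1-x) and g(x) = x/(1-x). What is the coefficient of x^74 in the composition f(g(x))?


First simplify the composition: f(g(x)) = 1/(1 - x/(1-x)) = (1-x)/((1-x) - x) = (1-x)/(1-2x).
Now extract the coefficient. Write (1-x)/(1-2x) = 1/(1-2x) - x/(1-2x).
The coefficient of x^n in 1/(1-2x) is 2^n, and in x/(1-2x) is 2^(n-1) (for n >= 1).
So the coefficient of x^74 is 2^74 - 2^73 = 18889465931478580854784 - 9444732965739290427392 = 9444732965739290427392.

9444732965739290427392


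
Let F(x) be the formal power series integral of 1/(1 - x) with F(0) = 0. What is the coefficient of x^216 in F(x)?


1/(1 - x) = sum_{k>=0} x^k. Integrating termwise and using F(0) = 0 gives
F(x) = sum_{k>=0} x^(k+1) / (k+1) = sum_{m>=1} x^m / m = -ln(1 - x).
So the coefficient of x^216 is 1/216 = 1/216.

1/216


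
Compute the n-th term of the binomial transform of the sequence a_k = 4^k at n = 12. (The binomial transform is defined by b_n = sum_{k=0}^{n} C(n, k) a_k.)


With a_k = 4^k, b_n = sum_{k=0}^{n} C(n, k) 4^k = (1 + 4)^n by the binomial theorem.
For n = 12: (1 + 4)^12 = 5^12 = 244140625.

244140625


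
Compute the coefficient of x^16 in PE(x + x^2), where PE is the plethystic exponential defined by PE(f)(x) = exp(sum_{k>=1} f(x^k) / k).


With f(x) = x + x^2, the exponent is sum_{k>=1} (x^k + x^(2k)) / k = -ln(1 - x) - ln(1 - x^2). Exponentiating:
PE(x + x^2) = 1 / ((1 - x)(1 - x^2)).
This is the generating function for partitions of n into parts of size 1 or 2. The number of 2's can be any j in 0..8, and the rest are 1's, so
[x^16] = floor(16/2) + 1 = 9.

9


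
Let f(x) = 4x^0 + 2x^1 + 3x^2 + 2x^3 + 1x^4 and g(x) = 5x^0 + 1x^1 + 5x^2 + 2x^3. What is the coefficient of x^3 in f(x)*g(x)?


Cauchy product at x^3:
4*2 + 2*5 + 3*1 + 2*5
= 31

31


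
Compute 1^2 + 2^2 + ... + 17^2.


This power sum has a closed form given by Faulhaber's formula
sum_{k=1}^{m} k^p = (1 / (p + 1)) * sum_{j=0}^{p} C(p + 1, j) B_j m^(p + 1 - j),
but for small m direct computation is fastest:
1 + 4 + 9 + 16 + 25 + 36 + 49 + 64 + 81 + 100 + 121 + 144 + 169 + 196 + 225 + 256 + 289 = 1785.

1785


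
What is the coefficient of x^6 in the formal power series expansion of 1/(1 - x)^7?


The expansion 1/(1 - x)^r = sum_{k>=0} C(k + r - 1, r - 1) x^k follows from the multiset / negative-binomial theorem (or from repeated differentiation of the geometric series).
For r = 7 and k = 6:
C(12, 6) = 479001600 / (720 * 720) = 924.

924


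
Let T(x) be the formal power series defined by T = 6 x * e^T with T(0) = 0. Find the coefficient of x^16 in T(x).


Apply the Lagrange inversion formula: if T = 6 x * phi(T) with phi(t) = e^t, then
[x^n] T = 6^n * (1/n) [t^(n-1)] phi(t)^n = 6^n * (1/n) [t^(n-1)] e^(n t) = 6^n * (1/n) * n^(n-1) / (n-1)! = 6^n * n^(n-1) / n!.
When c = 1 this is the Cayley count of rooted labeled trees on n vertices, divided by n!.
For n = 16: 6^16 * 16^15 / 16! = 2821109907456 * 1152921504606846976/20922789888000 = 136157723851059414171648/875875.

136157723851059414171648/875875


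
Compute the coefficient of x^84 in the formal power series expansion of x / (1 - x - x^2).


Let f(x) = sum_{k>=0} a_k x^k. Multiplying f(x) * (1 - x - x^2) = x and matching coefficients gives a_0 = 0, a_1 = 1, and a_k = a_{k-1} + a_{k-2} for k >= 2. These are the Fibonacci numbers F_k.
Iterating from F_0 = 0, F_1 = 1:
F_0=0, F_1=1, F_2=1, F_3=2, F_4=3, F_5=5, F_6=8, F_7=13, F_8=21, F_9=34, ...
F_84 = 160500643816367088.

160500643816367088


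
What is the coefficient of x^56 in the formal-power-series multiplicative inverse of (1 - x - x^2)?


Let the inverse be f(x) = sum_{k>=0} a_k x^k. From f(x) * (1 - x - x^2) = 1 and matching coefficients:
 x^0: a_0 = 1.
 x^1: a_1 - a_0 = 0, so a_1 = 1.
 x^k (k >= 2): a_k - a_{k-1} - a_{k-2} = 0, i.e. a_k = a_{k-1} + a_{k-2}.
This is the Fibonacci-type recurrence shifted so that a_0 = a_1 = 1.
Iterating: a_0=1, a_1=1, a_2=2, a_3=3, a_4=5, a_5=8, a_6=13, a_7=21, a_8=34, a_9=55, ...
a_56 = 365435296162.

365435296162


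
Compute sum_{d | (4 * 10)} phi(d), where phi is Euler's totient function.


First, 4 * 10 = 40. One classical identity is sum_{d | n} phi(d) = n (each k in [1, n] has a unique gcd with n, and among the k's with gcd(k, n) = n/d there are phi(d) of them). So the sum equals 40. We also verify directly:
Divisors of 40: 1, 2, 4, 5, 8, 10, 20, 40.
phi values: 1, 1, 2, 4, 4, 4, 8, 16.
Sum = 40.

40


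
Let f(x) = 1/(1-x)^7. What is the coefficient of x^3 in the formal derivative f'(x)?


Differentiate: d/dx [ 1/(1-x)^r ] = r / (1-x)^(r+1).
Here r = 7, so f'(x) = 7 / (1-x)^8.
The expansion of 1/(1-x)^(r+1) has coefficient of x^n equal to C(n+r, r).
So the coefficient of x^3 in f'(x) is
7 * C(10, 7) = 7 * 120 = 840

840
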